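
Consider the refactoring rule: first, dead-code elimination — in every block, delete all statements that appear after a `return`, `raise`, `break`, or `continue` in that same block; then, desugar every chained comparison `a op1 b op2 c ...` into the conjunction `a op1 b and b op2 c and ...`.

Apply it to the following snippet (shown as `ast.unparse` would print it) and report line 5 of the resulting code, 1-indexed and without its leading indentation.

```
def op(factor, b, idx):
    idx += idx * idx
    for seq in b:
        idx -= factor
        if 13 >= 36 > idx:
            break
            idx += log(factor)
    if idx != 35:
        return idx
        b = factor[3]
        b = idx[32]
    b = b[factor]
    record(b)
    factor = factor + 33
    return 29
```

Transformed code:
def op(factor, b, idx):
    idx += idx * idx
    for seq in b:
        idx -= factor
        if 13 >= 36 and 36 > idx:
            break
    if idx != 35:
        return idx
    b = b[factor]
    record(b)
    factor = factor + 33
    return 29

if 13 >= 36 and 36 > idx:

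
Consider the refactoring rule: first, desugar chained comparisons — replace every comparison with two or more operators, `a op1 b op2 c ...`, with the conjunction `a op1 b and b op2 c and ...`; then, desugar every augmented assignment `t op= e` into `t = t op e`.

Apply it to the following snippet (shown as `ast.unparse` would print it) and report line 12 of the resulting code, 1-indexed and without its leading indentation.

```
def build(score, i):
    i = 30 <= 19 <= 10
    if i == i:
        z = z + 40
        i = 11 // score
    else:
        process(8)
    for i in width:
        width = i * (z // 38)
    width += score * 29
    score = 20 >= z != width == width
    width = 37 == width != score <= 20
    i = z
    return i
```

width = 37 == width and width != score and (score <= 20)

Transformed code:
def build(score, i):
    i = 30 <= 19 and 19 <= 10
    if i == i:
        z = z + 40
        i = 11 // score
    else:
        process(8)
    for i in width:
        width = i * (z // 38)
    width = width + score * 29
    score = 20 >= z and z != width and (width == width)
    width = 37 == width and width != score and (score <= 20)
    i = z
    return i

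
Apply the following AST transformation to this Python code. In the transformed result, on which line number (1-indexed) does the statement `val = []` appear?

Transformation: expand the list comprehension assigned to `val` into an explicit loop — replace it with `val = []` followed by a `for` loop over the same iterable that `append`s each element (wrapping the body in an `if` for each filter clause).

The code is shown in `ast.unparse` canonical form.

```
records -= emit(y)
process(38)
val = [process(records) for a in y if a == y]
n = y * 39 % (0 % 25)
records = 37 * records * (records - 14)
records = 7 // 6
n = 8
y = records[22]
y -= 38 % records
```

Transformed code:
records -= emit(y)
process(38)
val = []
for a in y:
    if a == y:
        val.append(process(records))
n = y * 39 % (0 % 25)
records = 37 * records * (records - 14)
records = 7 // 6
n = 8
y = records[22]
y -= 38 % records

3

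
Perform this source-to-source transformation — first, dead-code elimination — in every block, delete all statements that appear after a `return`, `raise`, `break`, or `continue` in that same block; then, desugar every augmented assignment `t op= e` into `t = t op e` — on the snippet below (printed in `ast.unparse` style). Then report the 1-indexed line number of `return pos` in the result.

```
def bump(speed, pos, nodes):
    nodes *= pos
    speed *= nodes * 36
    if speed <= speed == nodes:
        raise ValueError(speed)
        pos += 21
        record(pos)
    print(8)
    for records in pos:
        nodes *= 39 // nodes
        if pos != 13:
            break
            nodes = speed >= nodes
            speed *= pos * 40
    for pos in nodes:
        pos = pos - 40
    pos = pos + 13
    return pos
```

Transformed code:
def bump(speed, pos, nodes):
    nodes = nodes * pos
    speed = speed * (nodes * 36)
    if speed <= speed == nodes:
        raise ValueError(speed)
    print(8)
    for records in pos:
        nodes = nodes * (39 // nodes)
        if pos != 13:
            break
    for pos in nodes:
        pos = pos - 40
    pos = pos + 13
    return pos

14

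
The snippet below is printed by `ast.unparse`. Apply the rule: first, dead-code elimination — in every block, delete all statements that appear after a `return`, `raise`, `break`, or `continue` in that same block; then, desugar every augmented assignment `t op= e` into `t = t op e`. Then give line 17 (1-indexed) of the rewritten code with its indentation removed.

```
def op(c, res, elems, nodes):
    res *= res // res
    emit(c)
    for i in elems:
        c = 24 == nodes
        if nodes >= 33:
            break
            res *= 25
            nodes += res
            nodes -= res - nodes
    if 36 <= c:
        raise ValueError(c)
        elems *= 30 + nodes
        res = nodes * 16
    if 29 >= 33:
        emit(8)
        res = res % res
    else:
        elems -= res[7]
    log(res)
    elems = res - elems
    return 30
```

Transformed code:
def op(c, res, elems, nodes):
    res = res * (res // res)
    emit(c)
    for i in elems:
        c = 24 == nodes
        if nodes >= 33:
            break
    if 36 <= c:
        raise ValueError(c)
    if 29 >= 33:
        emit(8)
        res = res % res
    else:
        elems = elems - res[7]
    log(res)
    elems = res - elems
    return 30

return 30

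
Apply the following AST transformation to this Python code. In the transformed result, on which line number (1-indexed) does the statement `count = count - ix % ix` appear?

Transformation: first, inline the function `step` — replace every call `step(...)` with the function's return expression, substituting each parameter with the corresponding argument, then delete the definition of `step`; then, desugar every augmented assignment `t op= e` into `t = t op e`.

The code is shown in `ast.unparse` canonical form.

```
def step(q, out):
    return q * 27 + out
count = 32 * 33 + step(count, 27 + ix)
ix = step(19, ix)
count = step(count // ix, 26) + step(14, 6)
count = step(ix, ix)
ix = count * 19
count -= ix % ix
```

6

Transformed code:
count = 32 * 33 + (count * 27 + (27 + ix))
ix = 19 * 27 + ix
count = count // ix * 27 + 26 + (14 * 27 + 6)
count = ix * 27 + ix
ix = count * 19
count = count - ix % ix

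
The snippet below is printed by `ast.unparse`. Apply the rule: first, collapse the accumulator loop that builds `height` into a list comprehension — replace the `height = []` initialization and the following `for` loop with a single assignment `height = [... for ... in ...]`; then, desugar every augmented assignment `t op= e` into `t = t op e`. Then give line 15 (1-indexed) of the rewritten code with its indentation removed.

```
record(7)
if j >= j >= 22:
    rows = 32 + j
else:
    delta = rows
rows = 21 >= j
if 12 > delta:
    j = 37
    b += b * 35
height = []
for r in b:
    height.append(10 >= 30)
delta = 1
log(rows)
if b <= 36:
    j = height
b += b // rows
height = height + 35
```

b = b + b // rows

Transformed code:
record(7)
if j >= j >= 22:
    rows = 32 + j
else:
    delta = rows
rows = 21 >= j
if 12 > delta:
    j = 37
    b = b + b * 35
height = [10 >= 30 for r in b]
delta = 1
log(rows)
if b <= 36:
    j = height
b = b + b // rows
height = height + 35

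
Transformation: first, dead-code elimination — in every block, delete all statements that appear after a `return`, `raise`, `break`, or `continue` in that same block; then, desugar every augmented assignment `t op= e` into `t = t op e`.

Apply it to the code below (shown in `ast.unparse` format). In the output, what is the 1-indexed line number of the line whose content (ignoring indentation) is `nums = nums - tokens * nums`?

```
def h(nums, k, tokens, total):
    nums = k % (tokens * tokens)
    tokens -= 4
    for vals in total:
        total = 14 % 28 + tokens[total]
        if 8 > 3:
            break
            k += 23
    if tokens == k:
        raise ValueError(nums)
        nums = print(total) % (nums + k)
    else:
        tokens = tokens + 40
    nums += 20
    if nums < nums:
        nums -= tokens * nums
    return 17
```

Transformed code:
def h(nums, k, tokens, total):
    nums = k % (tokens * tokens)
    tokens = tokens - 4
    for vals in total:
        total = 14 % 28 + tokens[total]
        if 8 > 3:
            break
    if tokens == k:
        raise ValueError(nums)
    else:
        tokens = tokens + 40
    nums = nums + 20
    if nums < nums:
        nums = nums - tokens * nums
    return 17

14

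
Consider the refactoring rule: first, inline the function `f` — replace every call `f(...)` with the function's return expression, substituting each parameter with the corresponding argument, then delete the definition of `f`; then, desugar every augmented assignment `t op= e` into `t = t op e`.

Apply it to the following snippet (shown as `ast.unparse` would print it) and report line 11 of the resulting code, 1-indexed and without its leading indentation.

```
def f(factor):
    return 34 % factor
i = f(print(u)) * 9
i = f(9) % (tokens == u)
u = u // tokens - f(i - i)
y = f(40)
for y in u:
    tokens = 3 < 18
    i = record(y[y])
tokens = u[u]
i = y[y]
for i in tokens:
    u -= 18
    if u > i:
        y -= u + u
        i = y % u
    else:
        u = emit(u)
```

u = u - 18

Transformed code:
i = 34 % print(u) * 9
i = 34 % 9 % (tokens == u)
u = u // tokens - 34 % (i - i)
y = 34 % 40
for y in u:
    tokens = 3 < 18
    i = record(y[y])
tokens = u[u]
i = y[y]
for i in tokens:
    u = u - 18
    if u > i:
        y = y - (u + u)
        i = y % u
    else:
        u = emit(u)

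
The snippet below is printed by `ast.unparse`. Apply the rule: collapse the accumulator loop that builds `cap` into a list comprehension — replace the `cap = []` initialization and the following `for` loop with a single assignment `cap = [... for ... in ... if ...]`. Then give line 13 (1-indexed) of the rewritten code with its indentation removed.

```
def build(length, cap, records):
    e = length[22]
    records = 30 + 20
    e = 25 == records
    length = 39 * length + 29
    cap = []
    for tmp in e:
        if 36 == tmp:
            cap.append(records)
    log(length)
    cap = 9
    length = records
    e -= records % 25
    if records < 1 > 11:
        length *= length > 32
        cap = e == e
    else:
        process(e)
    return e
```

Transformed code:
def build(length, cap, records):
    e = length[22]
    records = 30 + 20
    e = 25 == records
    length = 39 * length + 29
    cap = [records for tmp in e if 36 == tmp]
    log(length)
    cap = 9
    length = records
    e -= records % 25
    if records < 1 > 11:
        length *= length > 32
        cap = e == e
    else:
        process(e)
    return e

cap = e == e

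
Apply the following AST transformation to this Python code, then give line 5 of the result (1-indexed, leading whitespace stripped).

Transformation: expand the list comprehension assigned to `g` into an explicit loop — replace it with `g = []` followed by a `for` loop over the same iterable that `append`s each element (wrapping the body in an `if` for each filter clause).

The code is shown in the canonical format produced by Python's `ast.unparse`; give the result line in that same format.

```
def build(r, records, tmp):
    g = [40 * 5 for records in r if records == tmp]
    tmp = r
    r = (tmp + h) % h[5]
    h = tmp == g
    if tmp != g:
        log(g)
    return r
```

g.append(40 * 5)

Transformed code:
def build(r, records, tmp):
    g = []
    for records in r:
        if records == tmp:
            g.append(40 * 5)
    tmp = r
    r = (tmp + h) % h[5]
    h = tmp == g
    if tmp != g:
        log(g)
    return r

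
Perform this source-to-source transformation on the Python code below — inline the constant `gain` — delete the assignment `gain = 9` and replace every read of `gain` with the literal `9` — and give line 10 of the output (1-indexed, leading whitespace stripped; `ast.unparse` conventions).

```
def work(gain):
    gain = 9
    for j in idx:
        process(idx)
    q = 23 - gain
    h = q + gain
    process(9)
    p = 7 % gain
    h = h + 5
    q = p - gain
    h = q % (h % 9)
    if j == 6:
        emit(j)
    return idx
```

Transformed code:
def work(gain):
    for j in idx:
        process(idx)
    q = 23 - 9
    h = q + 9
    process(9)
    p = 7 % 9
    h = h + 5
    q = p - 9
    h = q % (h % 9)
    if j == 6:
        emit(j)
    return idx

h = q % (h % 9)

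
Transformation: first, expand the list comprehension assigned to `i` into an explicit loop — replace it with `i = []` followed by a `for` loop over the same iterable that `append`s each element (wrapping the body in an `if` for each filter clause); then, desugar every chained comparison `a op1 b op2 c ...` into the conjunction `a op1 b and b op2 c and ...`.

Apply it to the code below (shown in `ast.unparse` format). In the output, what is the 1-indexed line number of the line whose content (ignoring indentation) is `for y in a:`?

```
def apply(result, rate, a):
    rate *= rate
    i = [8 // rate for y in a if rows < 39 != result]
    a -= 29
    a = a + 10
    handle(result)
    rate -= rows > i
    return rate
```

Transformed code:
def apply(result, rate, a):
    rate *= rate
    i = []
    for y in a:
        if rows < 39 and 39 != result:
            i.append(8 // rate)
    a -= 29
    a = a + 10
    handle(result)
    rate -= rows > i
    return rate

4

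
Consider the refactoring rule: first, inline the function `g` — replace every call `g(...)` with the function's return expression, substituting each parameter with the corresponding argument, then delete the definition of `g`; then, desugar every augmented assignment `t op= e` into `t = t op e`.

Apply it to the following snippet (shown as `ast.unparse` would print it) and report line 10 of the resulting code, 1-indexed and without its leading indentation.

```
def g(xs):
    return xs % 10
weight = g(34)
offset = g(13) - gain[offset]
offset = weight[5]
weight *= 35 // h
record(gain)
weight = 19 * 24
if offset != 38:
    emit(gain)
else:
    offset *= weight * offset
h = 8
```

offset = offset * (weight * offset)

Transformed code:
weight = 34 % 10
offset = 13 % 10 - gain[offset]
offset = weight[5]
weight = weight * (35 // h)
record(gain)
weight = 19 * 24
if offset != 38:
    emit(gain)
else:
    offset = offset * (weight * offset)
h = 8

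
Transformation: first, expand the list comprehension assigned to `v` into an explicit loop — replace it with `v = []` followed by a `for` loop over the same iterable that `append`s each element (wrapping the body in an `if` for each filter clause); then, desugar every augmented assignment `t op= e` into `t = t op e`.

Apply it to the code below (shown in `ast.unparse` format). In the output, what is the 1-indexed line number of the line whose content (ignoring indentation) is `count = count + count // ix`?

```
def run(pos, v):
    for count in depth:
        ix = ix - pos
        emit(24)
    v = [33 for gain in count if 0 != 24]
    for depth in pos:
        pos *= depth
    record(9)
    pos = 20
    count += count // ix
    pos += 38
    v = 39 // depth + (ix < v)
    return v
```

13

Transformed code:
def run(pos, v):
    for count in depth:
        ix = ix - pos
        emit(24)
    v = []
    for gain in count:
        if 0 != 24:
            v.append(33)
    for depth in pos:
        pos = pos * depth
    record(9)
    pos = 20
    count = count + count // ix
    pos = pos + 38
    v = 39 // depth + (ix < v)
    return v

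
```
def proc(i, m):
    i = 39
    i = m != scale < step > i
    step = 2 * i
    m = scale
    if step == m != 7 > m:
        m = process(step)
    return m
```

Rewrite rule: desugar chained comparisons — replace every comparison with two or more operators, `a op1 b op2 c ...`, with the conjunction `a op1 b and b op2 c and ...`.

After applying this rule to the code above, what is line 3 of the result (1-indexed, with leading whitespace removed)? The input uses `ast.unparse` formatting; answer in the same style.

i = m != scale and scale < step and (step > i)

Transformed code:
def proc(i, m):
    i = 39
    i = m != scale and scale < step and (step > i)
    step = 2 * i
    m = scale
    if step == m and m != 7 and (7 > m):
        m = process(step)
    return m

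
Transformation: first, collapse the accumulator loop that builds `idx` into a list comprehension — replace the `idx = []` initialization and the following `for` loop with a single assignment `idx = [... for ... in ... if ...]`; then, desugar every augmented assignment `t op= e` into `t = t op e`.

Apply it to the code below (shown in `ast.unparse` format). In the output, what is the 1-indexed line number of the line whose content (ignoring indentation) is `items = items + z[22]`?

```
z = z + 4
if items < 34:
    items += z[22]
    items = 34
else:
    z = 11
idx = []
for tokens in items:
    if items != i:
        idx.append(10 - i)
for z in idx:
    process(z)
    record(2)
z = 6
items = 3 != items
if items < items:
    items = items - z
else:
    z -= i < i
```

3

Transformed code:
z = z + 4
if items < 34:
    items = items + z[22]
    items = 34
else:
    z = 11
idx = [10 - i for tokens in items if items != i]
for z in idx:
    process(z)
    record(2)
z = 6
items = 3 != items
if items < items:
    items = items - z
else:
    z = z - (i < i)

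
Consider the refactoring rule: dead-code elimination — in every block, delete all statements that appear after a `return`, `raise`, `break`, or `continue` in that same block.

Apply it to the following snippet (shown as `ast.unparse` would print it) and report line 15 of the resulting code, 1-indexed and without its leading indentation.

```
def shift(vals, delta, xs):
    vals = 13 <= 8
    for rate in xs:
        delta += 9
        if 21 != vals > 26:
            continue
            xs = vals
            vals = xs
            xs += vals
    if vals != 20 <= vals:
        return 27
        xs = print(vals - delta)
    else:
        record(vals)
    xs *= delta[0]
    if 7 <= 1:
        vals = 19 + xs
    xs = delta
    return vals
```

Transformed code:
def shift(vals, delta, xs):
    vals = 13 <= 8
    for rate in xs:
        delta += 9
        if 21 != vals > 26:
            continue
    if vals != 20 <= vals:
        return 27
    else:
        record(vals)
    xs *= delta[0]
    if 7 <= 1:
        vals = 19 + xs
    xs = delta
    return vals

return vals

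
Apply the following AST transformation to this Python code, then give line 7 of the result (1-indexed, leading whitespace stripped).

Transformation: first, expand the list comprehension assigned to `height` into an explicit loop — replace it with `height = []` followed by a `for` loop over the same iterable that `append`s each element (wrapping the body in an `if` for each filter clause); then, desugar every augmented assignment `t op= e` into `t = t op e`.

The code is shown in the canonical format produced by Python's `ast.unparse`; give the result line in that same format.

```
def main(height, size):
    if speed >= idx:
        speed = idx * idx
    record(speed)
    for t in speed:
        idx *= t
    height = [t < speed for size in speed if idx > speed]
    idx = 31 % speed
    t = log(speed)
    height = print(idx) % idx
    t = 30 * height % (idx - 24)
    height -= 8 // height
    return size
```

Transformed code:
def main(height, size):
    if speed >= idx:
        speed = idx * idx
    record(speed)
    for t in speed:
        idx = idx * t
    height = []
    for size in speed:
        if idx > speed:
            height.append(t < speed)
    idx = 31 % speed
    t = log(speed)
    height = print(idx) % idx
    t = 30 * height % (idx - 24)
    height = height - 8 // height
    return size

height = []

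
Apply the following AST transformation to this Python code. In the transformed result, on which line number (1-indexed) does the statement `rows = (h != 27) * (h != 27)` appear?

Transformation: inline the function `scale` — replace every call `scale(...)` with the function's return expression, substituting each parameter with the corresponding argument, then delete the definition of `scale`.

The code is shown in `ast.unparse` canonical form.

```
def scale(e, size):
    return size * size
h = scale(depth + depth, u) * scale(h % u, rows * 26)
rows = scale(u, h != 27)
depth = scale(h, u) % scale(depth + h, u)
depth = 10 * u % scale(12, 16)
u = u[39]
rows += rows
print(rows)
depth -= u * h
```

2

Transformed code:
h = u * u * (rows * 26 * (rows * 26))
rows = (h != 27) * (h != 27)
depth = u * u % (u * u)
depth = 10 * u % (16 * 16)
u = u[39]
rows += rows
print(rows)
depth -= u * h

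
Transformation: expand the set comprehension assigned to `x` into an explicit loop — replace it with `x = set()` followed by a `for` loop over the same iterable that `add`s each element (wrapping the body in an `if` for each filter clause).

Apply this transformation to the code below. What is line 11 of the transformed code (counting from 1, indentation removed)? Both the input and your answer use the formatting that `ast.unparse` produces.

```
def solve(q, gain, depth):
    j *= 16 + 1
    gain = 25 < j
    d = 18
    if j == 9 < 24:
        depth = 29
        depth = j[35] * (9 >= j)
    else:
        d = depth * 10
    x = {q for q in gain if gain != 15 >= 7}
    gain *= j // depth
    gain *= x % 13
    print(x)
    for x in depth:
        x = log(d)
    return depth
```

Transformed code:
def solve(q, gain, depth):
    j *= 16 + 1
    gain = 25 < j
    d = 18
    if j == 9 < 24:
        depth = 29
        depth = j[35] * (9 >= j)
    else:
        d = depth * 10
    x = set()
    for q in gain:
        if gain != 15 >= 7:
            x.add(q)
    gain *= j // depth
    gain *= x % 13
    print(x)
    for x in depth:
        x = log(d)
    return depth

for q in gain:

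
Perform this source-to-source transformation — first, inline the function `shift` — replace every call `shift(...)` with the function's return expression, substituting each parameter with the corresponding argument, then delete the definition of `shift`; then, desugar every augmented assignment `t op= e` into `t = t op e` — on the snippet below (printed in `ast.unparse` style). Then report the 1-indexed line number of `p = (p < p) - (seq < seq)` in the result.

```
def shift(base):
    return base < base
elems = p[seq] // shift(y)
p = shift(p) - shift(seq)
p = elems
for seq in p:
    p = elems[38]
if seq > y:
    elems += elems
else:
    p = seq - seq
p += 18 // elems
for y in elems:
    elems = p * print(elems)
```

2

Transformed code:
elems = p[seq] // (y < y)
p = (p < p) - (seq < seq)
p = elems
for seq in p:
    p = elems[38]
if seq > y:
    elems = elems + elems
else:
    p = seq - seq
p = p + 18 // elems
for y in elems:
    elems = p * print(elems)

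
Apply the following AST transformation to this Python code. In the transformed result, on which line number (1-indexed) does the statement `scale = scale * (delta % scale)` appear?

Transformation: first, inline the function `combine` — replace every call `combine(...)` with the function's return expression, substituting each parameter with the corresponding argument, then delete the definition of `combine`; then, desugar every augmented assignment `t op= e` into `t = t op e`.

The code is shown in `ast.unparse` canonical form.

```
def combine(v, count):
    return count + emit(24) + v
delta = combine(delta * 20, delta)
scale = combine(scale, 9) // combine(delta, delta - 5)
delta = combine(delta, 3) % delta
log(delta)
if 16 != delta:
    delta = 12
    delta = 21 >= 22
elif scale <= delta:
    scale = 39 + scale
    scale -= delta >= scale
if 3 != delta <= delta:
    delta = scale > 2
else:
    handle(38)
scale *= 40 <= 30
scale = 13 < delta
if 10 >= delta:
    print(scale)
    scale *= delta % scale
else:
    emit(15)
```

19

Transformed code:
delta = delta + emit(24) + delta * 20
scale = (9 + emit(24) + scale) // (delta - 5 + emit(24) + delta)
delta = (3 + emit(24) + delta) % delta
log(delta)
if 16 != delta:
    delta = 12
    delta = 21 >= 22
elif scale <= delta:
    scale = 39 + scale
    scale = scale - (delta >= scale)
if 3 != delta <= delta:
    delta = scale > 2
else:
    handle(38)
scale = scale * (40 <= 30)
scale = 13 < delta
if 10 >= delta:
    print(scale)
    scale = scale * (delta % scale)
else:
    emit(15)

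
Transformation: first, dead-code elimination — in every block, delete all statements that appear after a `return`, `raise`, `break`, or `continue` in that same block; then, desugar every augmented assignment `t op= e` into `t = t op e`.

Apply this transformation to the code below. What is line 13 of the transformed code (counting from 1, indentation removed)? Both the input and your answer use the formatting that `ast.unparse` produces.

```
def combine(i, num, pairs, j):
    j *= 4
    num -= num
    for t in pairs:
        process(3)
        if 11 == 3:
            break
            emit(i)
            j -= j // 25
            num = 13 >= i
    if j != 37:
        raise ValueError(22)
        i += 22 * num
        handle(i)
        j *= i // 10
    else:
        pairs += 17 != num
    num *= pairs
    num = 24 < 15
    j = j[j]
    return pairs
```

num = 24 < 15

Transformed code:
def combine(i, num, pairs, j):
    j = j * 4
    num = num - num
    for t in pairs:
        process(3)
        if 11 == 3:
            break
    if j != 37:
        raise ValueError(22)
    else:
        pairs = pairs + (17 != num)
    num = num * pairs
    num = 24 < 15
    j = j[j]
    return pairs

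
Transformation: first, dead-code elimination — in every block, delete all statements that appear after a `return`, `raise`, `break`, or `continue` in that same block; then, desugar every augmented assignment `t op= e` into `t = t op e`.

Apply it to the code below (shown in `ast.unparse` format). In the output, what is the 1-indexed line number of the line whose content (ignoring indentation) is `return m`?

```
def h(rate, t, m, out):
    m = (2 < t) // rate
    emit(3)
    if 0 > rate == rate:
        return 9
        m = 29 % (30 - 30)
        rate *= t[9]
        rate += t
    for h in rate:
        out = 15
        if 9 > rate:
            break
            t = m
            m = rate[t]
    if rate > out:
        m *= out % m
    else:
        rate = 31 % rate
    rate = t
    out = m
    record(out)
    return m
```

17

Transformed code:
def h(rate, t, m, out):
    m = (2 < t) // rate
    emit(3)
    if 0 > rate == rate:
        return 9
    for h in rate:
        out = 15
        if 9 > rate:
            break
    if rate > out:
        m = m * (out % m)
    else:
        rate = 31 % rate
    rate = t
    out = m
    record(out)
    return m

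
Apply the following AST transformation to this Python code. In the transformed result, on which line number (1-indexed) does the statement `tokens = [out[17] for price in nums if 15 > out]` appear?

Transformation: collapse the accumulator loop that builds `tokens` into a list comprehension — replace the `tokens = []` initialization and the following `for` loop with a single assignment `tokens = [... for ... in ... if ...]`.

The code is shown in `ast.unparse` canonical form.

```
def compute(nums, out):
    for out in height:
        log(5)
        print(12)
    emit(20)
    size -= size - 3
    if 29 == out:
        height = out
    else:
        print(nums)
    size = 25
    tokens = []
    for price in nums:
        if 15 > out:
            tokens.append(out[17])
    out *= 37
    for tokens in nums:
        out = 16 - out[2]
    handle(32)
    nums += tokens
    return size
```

12

Transformed code:
def compute(nums, out):
    for out in height:
        log(5)
        print(12)
    emit(20)
    size -= size - 3
    if 29 == out:
        height = out
    else:
        print(nums)
    size = 25
    tokens = [out[17] for price in nums if 15 > out]
    out *= 37
    for tokens in nums:
        out = 16 - out[2]
    handle(32)
    nums += tokens
    return size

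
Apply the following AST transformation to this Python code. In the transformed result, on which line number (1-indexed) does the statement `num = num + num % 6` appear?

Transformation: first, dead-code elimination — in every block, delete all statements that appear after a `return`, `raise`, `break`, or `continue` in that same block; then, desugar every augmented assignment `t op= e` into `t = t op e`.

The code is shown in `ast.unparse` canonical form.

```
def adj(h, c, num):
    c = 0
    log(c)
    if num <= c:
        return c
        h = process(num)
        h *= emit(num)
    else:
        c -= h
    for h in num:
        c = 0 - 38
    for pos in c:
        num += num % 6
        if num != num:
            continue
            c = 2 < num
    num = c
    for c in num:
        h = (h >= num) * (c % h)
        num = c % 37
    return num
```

Transformed code:
def adj(h, c, num):
    c = 0
    log(c)
    if num <= c:
        return c
    else:
        c = c - h
    for h in num:
        c = 0 - 38
    for pos in c:
        num = num + num % 6
        if num != num:
            continue
    num = c
    for c in num:
        h = (h >= num) * (c % h)
        num = c % 37
    return num

11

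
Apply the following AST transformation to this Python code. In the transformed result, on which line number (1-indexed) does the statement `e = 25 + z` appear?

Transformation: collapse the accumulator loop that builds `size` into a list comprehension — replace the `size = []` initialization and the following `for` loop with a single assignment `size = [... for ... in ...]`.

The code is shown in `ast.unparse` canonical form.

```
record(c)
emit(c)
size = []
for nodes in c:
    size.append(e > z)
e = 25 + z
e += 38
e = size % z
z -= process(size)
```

Transformed code:
record(c)
emit(c)
size = [e > z for nodes in c]
e = 25 + z
e += 38
e = size % z
z -= process(size)

4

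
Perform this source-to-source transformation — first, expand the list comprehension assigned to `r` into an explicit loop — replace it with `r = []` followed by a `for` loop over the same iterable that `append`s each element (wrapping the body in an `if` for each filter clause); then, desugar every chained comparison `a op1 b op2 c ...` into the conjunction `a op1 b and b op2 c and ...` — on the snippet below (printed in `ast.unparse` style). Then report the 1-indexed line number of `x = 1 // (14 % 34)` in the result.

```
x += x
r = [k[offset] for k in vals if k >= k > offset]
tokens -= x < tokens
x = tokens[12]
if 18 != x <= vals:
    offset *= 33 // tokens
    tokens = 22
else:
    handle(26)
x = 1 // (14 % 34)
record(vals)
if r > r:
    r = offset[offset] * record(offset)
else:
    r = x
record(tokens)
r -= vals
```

13

Transformed code:
x += x
r = []
for k in vals:
    if k >= k and k > offset:
        r.append(k[offset])
tokens -= x < tokens
x = tokens[12]
if 18 != x and x <= vals:
    offset *= 33 // tokens
    tokens = 22
else:
    handle(26)
x = 1 // (14 % 34)
record(vals)
if r > r:
    r = offset[offset] * record(offset)
else:
    r = x
record(tokens)
r -= vals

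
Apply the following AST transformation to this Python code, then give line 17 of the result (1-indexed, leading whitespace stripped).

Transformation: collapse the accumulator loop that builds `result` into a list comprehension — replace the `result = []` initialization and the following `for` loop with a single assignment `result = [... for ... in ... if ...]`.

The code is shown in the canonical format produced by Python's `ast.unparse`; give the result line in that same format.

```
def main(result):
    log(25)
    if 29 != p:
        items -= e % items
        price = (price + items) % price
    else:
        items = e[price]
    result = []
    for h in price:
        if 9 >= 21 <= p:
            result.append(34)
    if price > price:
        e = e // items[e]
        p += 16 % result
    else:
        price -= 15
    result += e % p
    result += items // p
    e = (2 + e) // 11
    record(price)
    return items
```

Transformed code:
def main(result):
    log(25)
    if 29 != p:
        items -= e % items
        price = (price + items) % price
    else:
        items = e[price]
    result = [34 for h in price if 9 >= 21 <= p]
    if price > price:
        e = e // items[e]
        p += 16 % result
    else:
        price -= 15
    result += e % p
    result += items // p
    e = (2 + e) // 11
    record(price)
    return items

record(price)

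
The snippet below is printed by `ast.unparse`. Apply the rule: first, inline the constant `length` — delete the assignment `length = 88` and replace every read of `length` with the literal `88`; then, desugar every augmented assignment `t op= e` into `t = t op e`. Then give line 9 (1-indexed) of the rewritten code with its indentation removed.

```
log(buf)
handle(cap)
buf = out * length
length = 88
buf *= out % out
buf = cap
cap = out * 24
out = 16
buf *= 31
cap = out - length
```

Transformed code:
log(buf)
handle(cap)
buf = out * 88
buf = buf * (out % out)
buf = cap
cap = out * 24
out = 16
buf = buf * 31
cap = out - 88

cap = out - 88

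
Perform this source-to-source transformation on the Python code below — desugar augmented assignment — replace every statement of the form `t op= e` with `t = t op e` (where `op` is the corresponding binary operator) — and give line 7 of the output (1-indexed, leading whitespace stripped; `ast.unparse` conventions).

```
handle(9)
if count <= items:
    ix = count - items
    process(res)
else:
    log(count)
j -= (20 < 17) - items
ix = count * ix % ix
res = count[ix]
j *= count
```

Transformed code:
handle(9)
if count <= items:
    ix = count - items
    process(res)
else:
    log(count)
j = j - ((20 < 17) - items)
ix = count * ix % ix
res = count[ix]
j = j * count

j = j - ((20 < 17) - items)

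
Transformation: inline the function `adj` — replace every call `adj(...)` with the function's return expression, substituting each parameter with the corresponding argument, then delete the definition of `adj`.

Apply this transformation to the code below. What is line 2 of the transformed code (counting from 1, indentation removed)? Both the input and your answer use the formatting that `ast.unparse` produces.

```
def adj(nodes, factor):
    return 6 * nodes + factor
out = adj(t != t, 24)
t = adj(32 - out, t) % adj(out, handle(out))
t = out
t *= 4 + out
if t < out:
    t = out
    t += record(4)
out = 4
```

Transformed code:
out = 6 * (t != t) + 24
t = (6 * (32 - out) + t) % (6 * out + handle(out))
t = out
t *= 4 + out
if t < out:
    t = out
    t += record(4)
out = 4

t = (6 * (32 - out) + t) % (6 * out + handle(out))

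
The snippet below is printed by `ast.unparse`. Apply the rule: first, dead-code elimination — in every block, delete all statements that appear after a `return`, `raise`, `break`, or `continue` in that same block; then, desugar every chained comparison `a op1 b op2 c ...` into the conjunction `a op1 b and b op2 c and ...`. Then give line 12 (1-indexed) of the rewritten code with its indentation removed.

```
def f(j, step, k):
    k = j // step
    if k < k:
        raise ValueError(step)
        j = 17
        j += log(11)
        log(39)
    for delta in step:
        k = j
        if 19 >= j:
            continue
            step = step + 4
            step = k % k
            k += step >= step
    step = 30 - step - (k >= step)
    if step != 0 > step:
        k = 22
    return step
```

Transformed code:
def f(j, step, k):
    k = j // step
    if k < k:
        raise ValueError(step)
    for delta in step:
        k = j
        if 19 >= j:
            continue
    step = 30 - step - (k >= step)
    if step != 0 and 0 > step:
        k = 22
    return step

return step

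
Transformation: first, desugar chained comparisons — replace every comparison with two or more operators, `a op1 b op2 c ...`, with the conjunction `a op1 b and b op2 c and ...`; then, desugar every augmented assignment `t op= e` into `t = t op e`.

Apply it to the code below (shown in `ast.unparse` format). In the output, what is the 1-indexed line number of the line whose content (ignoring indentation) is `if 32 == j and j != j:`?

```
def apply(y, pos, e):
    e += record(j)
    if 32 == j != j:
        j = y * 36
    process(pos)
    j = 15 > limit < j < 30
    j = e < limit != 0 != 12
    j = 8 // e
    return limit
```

3

Transformed code:
def apply(y, pos, e):
    e = e + record(j)
    if 32 == j and j != j:
        j = y * 36
    process(pos)
    j = 15 > limit and limit < j and (j < 30)
    j = e < limit and limit != 0 and (0 != 12)
    j = 8 // e
    return limit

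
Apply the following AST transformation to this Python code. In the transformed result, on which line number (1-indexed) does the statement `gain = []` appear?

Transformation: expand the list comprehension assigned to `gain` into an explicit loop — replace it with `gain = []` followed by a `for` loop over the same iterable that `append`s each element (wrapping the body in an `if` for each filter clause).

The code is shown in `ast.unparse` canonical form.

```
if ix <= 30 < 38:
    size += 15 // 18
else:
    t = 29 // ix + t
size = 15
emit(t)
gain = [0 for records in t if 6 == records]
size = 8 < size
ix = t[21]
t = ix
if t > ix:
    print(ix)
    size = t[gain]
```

7

Transformed code:
if ix <= 30 < 38:
    size += 15 // 18
else:
    t = 29 // ix + t
size = 15
emit(t)
gain = []
for records in t:
    if 6 == records:
        gain.append(0)
size = 8 < size
ix = t[21]
t = ix
if t > ix:
    print(ix)
    size = t[gain]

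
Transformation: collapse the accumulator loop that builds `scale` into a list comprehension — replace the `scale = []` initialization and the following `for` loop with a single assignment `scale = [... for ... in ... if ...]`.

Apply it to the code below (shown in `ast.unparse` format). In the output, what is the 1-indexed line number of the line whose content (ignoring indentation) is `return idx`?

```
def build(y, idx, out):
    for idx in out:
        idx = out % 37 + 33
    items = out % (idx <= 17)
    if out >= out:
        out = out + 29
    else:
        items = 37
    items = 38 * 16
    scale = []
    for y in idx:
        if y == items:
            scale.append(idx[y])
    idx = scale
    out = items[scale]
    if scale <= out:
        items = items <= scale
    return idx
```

15

Transformed code:
def build(y, idx, out):
    for idx in out:
        idx = out % 37 + 33
    items = out % (idx <= 17)
    if out >= out:
        out = out + 29
    else:
        items = 37
    items = 38 * 16
    scale = [idx[y] for y in idx if y == items]
    idx = scale
    out = items[scale]
    if scale <= out:
        items = items <= scale
    return idx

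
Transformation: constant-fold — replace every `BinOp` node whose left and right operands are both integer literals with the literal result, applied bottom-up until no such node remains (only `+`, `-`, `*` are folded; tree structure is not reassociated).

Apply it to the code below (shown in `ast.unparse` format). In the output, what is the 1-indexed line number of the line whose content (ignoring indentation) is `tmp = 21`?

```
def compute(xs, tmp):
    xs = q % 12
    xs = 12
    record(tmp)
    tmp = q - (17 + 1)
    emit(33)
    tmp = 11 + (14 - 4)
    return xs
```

Transformed code:
def compute(xs, tmp):
    xs = q % 12
    xs = 12
    record(tmp)
    tmp = q - 18
    emit(33)
    tmp = 21
    return xs

7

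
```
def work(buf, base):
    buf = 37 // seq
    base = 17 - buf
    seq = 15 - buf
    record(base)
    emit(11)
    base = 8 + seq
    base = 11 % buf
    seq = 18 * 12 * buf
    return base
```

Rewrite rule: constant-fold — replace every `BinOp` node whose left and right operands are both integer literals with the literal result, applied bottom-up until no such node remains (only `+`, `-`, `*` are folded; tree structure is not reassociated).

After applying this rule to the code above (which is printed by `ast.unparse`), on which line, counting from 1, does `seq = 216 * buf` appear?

Transformed code:
def work(buf, base):
    buf = 37 // seq
    base = 17 - buf
    seq = 15 - buf
    record(base)
    emit(11)
    base = 8 + seq
    base = 11 % buf
    seq = 216 * buf
    return base

9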